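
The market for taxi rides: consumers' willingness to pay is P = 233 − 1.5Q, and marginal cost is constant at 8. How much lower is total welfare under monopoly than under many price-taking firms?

Total welfare falls by 4218.75

Perfect competition: P = MC = 8, so 233 − 1.5Q = 8 and Q = 150.
CS = ½·(233 − 8)·150 = 16875; PS = (8 − 8)·150 = 0; TS = 16875.
The monopolist equates marginal revenue to marginal cost: 233 − 3Q = 8, so Q = 75. From demand, P = 120.5.
CS = ½·(233 − 120.5)·75 = 4218.75; PS = (120.5 − 8)·75 = 8437.5; TS = 12656.25.
Change in total welfare: 12656.25 − 16875 = −4218.75.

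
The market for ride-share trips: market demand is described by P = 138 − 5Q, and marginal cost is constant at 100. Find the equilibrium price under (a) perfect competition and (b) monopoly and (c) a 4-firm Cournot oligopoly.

Competition: P = 100; Monopoly: P = 119; Cournot: P = 107.6

Under competition P = MC = 100, so Q = (138 − 100)/5 = 7.6.
Monopoly sets MR = MC: 138 − 10Q = 100 ⇒ Q = 3.8, P = 138 − 5·3.8 = 119.
With 4 symmetric Cournot firms, each firm's FOC gives 138 − 25q = 100, so q = 1.52, Q = 4·1.52 = 6.08, and P = 107.6.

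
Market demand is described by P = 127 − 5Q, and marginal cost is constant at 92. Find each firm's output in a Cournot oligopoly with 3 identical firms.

In a 3-firm Cournot equilibrium, symmetry and the first-order condition give q = (127 − 92)/(20) = 1.75. So Q = 5.25 and P = 100.75.

q_i = 1.75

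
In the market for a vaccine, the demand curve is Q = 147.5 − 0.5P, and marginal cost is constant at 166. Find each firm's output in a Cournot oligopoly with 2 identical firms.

q_i = 21.5

Inverting demand: P = 295 − 2Q.
In a 2-firm Cournot equilibrium, symmetry and the first-order condition give q = (295 − 166)/(6) = 21.5. So Q = 43 and P = 209.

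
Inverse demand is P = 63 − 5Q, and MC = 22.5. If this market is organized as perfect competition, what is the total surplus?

TS = 164.025

Under competition P = MC = 22.5, so Q = (63 − 22.5)/5 = 8.1.
CS = ½·(63 − 22.5)·8.1 = 164.025; PS = (22.5 − 22.5)·8.1 = 0; TS = 164.025.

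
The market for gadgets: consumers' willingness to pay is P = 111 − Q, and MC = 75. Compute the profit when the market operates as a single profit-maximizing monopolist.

Profit = 324

Monopoly sets MR = MC: 111 − 2Q = 75 ⇒ Q = 18, P = 111 − 18 = 93.
Profit = (93 − 75)·18 = 324.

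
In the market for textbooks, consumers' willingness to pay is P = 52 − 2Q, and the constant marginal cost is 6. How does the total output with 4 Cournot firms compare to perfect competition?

Cournot: Q = 18.4; Competition: Q = 23

Cournot with 4 identical firms: the symmetric best-response condition is 52 − 10q = 6. Each firm produces q = 4.6, total output Q = 18.4, price P = 15.2.
Under competition P = MC = 6, so Q = (52 − 6)/2 = 23.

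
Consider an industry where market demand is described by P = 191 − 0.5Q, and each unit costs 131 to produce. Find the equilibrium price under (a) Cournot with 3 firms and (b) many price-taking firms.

In a 3-firm Cournot equilibrium, symmetry and the first-order condition give q = (191 − 131)/(2) = 30. So Q = 90 and P = 146.
Perfect competition: P = MC = 131, so 191 − 0.5Q = 131 and Q = 120.

Cournot: P = 146; Competition: P = 131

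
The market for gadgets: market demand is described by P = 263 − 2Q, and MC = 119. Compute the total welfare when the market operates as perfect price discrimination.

A perfectly discriminating monopolist sells every unit with P(Q) ≥ MC(Q), so output equals the competitive quantity Q = 72. Each buyer pays their reservation price, so CS = 0 and the firm captures all surplus.
TS = 5184 (equal to competitive TS).

TS = 5184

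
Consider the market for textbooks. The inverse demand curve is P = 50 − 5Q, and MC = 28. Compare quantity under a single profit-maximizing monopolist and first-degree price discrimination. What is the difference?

Quantity rises by 2.2

Monopoly sets MR = MC: 50 − 10Q = 28 ⇒ Q = 2.2, P = 50 − 5·2.2 = 39.
With perfect price discrimination, output is the efficient level Q = 4.4 (where demand meets MC), but every buyer pays their willingness to pay: CS = 0 and PS = total surplus.
Change in quantity: 4.4 − 2.2 = 2.2.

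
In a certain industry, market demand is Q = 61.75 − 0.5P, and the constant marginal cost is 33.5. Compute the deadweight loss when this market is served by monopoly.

Inverting demand: P = 123.5 − 2Q.
Under competition P = MC = 33.5, so Q = (123.5 − 33.5)/2 = 45.
The monopolist equates marginal revenue to marginal cost: 123.5 − 4Q = 33.5, so Q = 22.5. From demand, P = 78.5.
DWL is the triangle between Q = 22.5 and Q = 45: ½·(45 − 22.5)·(78.5 − 33.5) = 506.25.

DWL = 506.25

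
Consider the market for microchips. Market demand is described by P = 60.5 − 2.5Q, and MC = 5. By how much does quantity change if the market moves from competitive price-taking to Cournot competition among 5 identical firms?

Q falls by 3.7

Competitive firms price at marginal cost: P = 5, giving Q = 22.2.
In a 5-firm Cournot equilibrium, symmetry and the first-order condition give q = (60.5 − 5)/(15) = 3.7. So Q = 18.5 and P = 14.25.
Change in quantity: 18.5 − 22.2 = −3.7.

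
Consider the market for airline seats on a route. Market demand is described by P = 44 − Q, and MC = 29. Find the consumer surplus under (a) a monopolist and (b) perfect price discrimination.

Monopoly: CS = 28.125; Perfect PD: CS = 0

The monopolist equates marginal revenue to marginal cost: 44 − 2Q = 29, so Q = 7.5. From demand, P = 36.5.
CS = ½·(44 − 36.5)·7.5 = 28.125.
Under first-degree price discrimination the firm charges each unit its demand price and produces up to where P = MC, i.e. Q = 15. Consumer surplus is zero; producer surplus equals total surplus.
CS = 0.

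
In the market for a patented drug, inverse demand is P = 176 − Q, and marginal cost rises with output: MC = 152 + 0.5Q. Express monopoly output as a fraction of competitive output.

Q_m/Q_c = 0.6

Monopoly sets MR = MC: 176 − 2Q = 152 + 0.5Q ⇒ Q = 9.6, P = 176 − 9.6 = 166.4.
Competitive equilibrium sets price equal to marginal cost: 176 − Q = 152 + 0.5Q, so Q = 16 and P = 160.
Ratio Q_m/Q_c = 9.6/16 = 0.6.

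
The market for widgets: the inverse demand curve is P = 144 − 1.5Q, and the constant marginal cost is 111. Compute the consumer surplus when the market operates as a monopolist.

CS = 90.75

The monopolist equates marginal revenue to marginal cost: 144 − 3Q = 111, so Q = 11. From demand, P = 127.5.
CS = ½·(144 − 127.5)·11 = 90.75.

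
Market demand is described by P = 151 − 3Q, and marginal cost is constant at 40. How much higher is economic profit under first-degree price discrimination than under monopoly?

The monopolist equates marginal revenue to marginal cost: 151 − 6Q = 40, so Q = 18.5. From demand, P = 95.5.
Profit = (95.5 − 40)·18.5 = 1026.75.
Under first-degree price discrimination the firm charges each unit its demand price and produces up to where P = MC, i.e. Q = 37. Consumer surplus is zero; producer surplus equals total surplus.
PS equals the full surplus area, 2053.5. Profit = 2053.5 = 2053.5.
Change in economic profit: 2053.5 − 1026.75 = 1026.75.

π rises by 1026.75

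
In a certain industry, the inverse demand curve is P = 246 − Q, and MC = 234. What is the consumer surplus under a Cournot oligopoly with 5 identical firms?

Cournot with 5 identical firms: the symmetric best-response condition is 246 − 6q = 234. Each firm produces q = 2, total output Q = 10, price P = 236.
CS = ½·(246 − 236)·10 = 50.

CS = 50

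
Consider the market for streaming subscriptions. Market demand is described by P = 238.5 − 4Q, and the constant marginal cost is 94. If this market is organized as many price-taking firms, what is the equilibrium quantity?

Perfect competition: P = MC = 94, so 238.5 − 4Q = 94 and Q = 36.125.

Q = 36.125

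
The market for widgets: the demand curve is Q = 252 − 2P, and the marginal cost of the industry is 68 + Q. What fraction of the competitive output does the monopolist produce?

Q_m/Q_c = 0.75

Inverting demand: P = 126 − 0.5Q.
The monopolist equates marginal revenue to marginal cost: 126 − Q = 68 + Q, so Q = 29. From demand, P = 111.5.
Under competition P = MC: 126 − 0.5Q = 68 + Q ⇒ Q = 116/3, P = 320/3.
Ratio Q_m/Q_c = 29/(116/3) = 0.75.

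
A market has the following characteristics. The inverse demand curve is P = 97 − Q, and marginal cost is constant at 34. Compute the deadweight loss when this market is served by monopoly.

Under competition P = MC = 34, so Q = (97 − 34)/1 = 63.
A monopolist chooses Q where MR = MC. MR = 97 − 2Q; setting this equal to 34 gives Q = 31.5 and P = 65.5.
DWL is the triangle between Q = 31.5 and Q = 63: ½·(63 − 31.5)·(65.5 − 34) = 496.125.

DWL = 496.125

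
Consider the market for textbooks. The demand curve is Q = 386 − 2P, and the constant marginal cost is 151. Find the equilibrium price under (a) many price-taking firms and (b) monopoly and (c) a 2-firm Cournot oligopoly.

Competition: P = 151; Monopoly: P = 172; Cournot: P = 165

Inverting demand: P = 193 − 0.5Q.
Under competition P = MC = 151, so Q = (193 − 151)/0.5 = 84.
The monopolist equates marginal revenue to marginal cost: 193 − Q = 151, so Q = 42. From demand, P = 172.
Cournot with 2 identical firms: the symmetric best-response condition is 193 − 1.5q = 151. Each firm produces q = 28, total output Q = 56, price P = 165.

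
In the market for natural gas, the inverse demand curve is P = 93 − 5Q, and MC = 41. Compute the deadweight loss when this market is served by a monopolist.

Perfect competition: P = MC = 41, so 93 − 5Q = 41 and Q = 10.4.
A monopolist chooses Q where MR = MC. MR = 93 − 10Q; setting this equal to 41 gives Q = 5.2 and P = 67.
DWL is the triangle between Q = 5.2 and Q = 10.4: ½·(10.4 − 5.2)·(67 − 41) = 67.6.

DWL = 67.6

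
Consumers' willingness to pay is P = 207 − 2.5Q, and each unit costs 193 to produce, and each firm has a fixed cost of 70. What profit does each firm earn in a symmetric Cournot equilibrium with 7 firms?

π_i = −68.775

Cournot with 7 identical firms: the symmetric best-response condition is 207 − 20q = 193. Each firm produces q = 0.7, total output Q = 4.9, price P = 194.75.
Each firm's profit = (194.75 − 193)·0.7 − 70 = −68.775.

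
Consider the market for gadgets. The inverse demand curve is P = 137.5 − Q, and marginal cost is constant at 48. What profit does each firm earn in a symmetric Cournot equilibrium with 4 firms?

π_i = 320.41

With 4 symmetric Cournot firms, each firm's FOC gives 137.5 − 5q = 48, so q = 17.9, Q = 4·17.9 = 71.6, and P = 65.9.
Each firm's profit = (65.9 − 48)·17.9 = 320.41.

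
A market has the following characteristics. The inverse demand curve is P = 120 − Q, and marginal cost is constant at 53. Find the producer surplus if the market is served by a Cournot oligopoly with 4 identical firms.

PS = 718.24

Cournot with 4 identical firms: the symmetric best-response condition is 120 − 5q = 53. Each firm produces q = 13.4, total output Q = 53.6, price P = 66.4.
PS = (66.4 − 53)·53.6 = 718.24.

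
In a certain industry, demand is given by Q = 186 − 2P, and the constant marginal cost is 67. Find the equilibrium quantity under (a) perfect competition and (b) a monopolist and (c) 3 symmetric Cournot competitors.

Inverting demand: P = 93 − 0.5Q.
Under competition P = MC = 67, so Q = (93 − 67)/0.5 = 52.
Monopoly sets MR = MC: 93 − Q = 67 ⇒ Q = 26, P = 93 − 0.5·26 = 80.
With 3 symmetric Cournot firms, each firm's FOC gives 93 − 2q = 67, so q = 13, Q = 3·13 = 39, and P = 73.5.

Competition: Q = 52; Monopoly: Q = 26; Cournot: Q = 39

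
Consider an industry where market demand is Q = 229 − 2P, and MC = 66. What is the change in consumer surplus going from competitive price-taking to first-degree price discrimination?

Inverting demand: P = 114.5 − 0.5Q.
Under competition P = MC = 66, so Q = (114.5 − 66)/0.5 = 97.
CS = ½·(114.5 − 66)·97 = 2352.25.
With perfect price discrimination, output is the efficient level Q = 97 (where demand meets MC), but every buyer pays their willingness to pay: CS = 0 and PS = total surplus.
CS = 0.
Change in consumer surplus: 0 − 2352.25 = −2352.25.

Consumer surplus falls by 2352.25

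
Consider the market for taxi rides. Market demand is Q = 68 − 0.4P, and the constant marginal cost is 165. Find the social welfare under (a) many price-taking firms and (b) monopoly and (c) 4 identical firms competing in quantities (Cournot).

Inverting demand: P = 170 − 2.5Q.
Competitive firms price at marginal cost: P = 165, giving Q = 2.
CS = ½·(170 − 165)·2 = 5; PS = (165 − 165)·2 = 0; TS = 5.
A monopolist chooses Q where MR = MC. MR = 170 − 5Q; setting this equal to 165 gives Q = 1 and P = 167.5.
CS = ½·(170 − 167.5)·1 = 1.25; PS = (167.5 − 165)·1 = 2.5; TS = 3.75.
In a 4-firm Cournot equilibrium, symmetry and the first-order condition give q = (170 − 165)/(12.5) = 0.4. So Q = 1.6 and P = 166.
CS = ½·(170 − 166)·1.6 = 3.2; PS = (166 − 165)·1.6 = 1.6; TS = 4.8.

Competition: TS = 5; Monopoly: TS = 3.75; Cournot: TS = 4.8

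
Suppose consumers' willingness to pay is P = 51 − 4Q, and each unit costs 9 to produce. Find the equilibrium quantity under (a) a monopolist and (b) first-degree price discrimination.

Monopoly sets MR = MC: 51 − 8Q = 9 ⇒ Q = 5.25, P = 51 − 4·5.25 = 30.
A perfectly discriminating monopolist sells every unit with P(Q) ≥ MC(Q), so output equals the competitive quantity Q = 10.5. Each buyer pays their reservation price, so CS = 0 and the firm captures all surplus.

Monopoly: Q = 5.25; Perfect PD: Q = 10.5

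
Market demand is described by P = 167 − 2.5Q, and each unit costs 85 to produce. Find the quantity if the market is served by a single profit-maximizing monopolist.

Q = 16.4

The monopolist equates marginal revenue to marginal cost: 167 − 5Q = 85, so Q = 16.4. From demand, P = 126.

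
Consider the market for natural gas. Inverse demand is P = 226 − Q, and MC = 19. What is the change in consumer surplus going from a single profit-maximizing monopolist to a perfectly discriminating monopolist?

CS falls by 5356.125

A monopolist chooses Q where MR = MC. MR = 226 − 2Q; setting this equal to 19 gives Q = 103.5 and P = 122.5.
CS = ½·(226 − 122.5)·103.5 = 5356.125.
Under first-degree price discrimination the firm charges each unit its demand price and produces up to where P = MC, i.e. Q = 207. Consumer surplus is zero; producer surplus equals total surplus.
CS = 0.
Change in consumer surplus: 0 − 5356.125 = −5356.125.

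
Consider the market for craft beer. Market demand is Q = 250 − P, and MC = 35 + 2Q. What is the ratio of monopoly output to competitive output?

Q_m/Q_c = 0.75

Inverting demand: P = 250 − Q.
Monopoly sets MR = MC: 250 − 2Q = 35 + 2Q ⇒ Q = 53.75, P = 250 − 53.75 = 196.25.
Competitive equilibrium sets price equal to marginal cost: 250 − Q = 35 + 2Q, so Q = 215/3 and P = 535/3.
Ratio Q_m/Q_c = 53.75/(215/3) = 0.75.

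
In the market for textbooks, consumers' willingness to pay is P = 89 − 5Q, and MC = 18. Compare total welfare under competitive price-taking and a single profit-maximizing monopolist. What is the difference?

Perfect competition: P = MC = 18, so 89 − 5Q = 18 and Q = 14.2.
CS = ½·(89 − 18)·14.2 = 504.1; PS = (18 − 18)·14.2 = 0; TS = 504.1.
The monopolist equates marginal revenue to marginal cost: 89 − 10Q = 18, so Q = 7.1. From demand, P = 53.5.
CS = ½·(89 − 53.5)·7.1 = 126.025; PS = (53.5 − 18)·7.1 = 252.05; TS = 378.075.
Change in total welfare: 378.075 − 504.1 = −126.025.

TS falls by 126.025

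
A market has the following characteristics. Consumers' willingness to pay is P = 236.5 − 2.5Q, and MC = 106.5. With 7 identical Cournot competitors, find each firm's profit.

With 7 symmetric Cournot firms, each firm's FOC gives 236.5 − 20q = 106.5, so q = 6.5, Q = 7·6.5 = 45.5, and P = 122.75.
Each firm's profit = (122.75 − 106.5)·6.5 = 105.625.

π_i = 105.625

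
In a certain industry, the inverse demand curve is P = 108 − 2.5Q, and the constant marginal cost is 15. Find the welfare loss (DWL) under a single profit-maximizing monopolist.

DWL = 432.45

Under competition P = MC = 15, so Q = (108 − 15)/2.5 = 37.2.
Monopoly sets MR = MC: 108 − 5Q = 15 ⇒ Q = 18.6, P = 108 − 2.5·18.6 = 61.5.
DWL is the triangle between Q = 18.6 and Q = 37.2: ½·(37.2 − 18.6)·(61.5 − 15) = 432.45.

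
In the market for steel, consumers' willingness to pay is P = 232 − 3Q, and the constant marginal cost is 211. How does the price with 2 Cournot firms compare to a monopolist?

Cournot: P = 218; Monopoly: P = 221.5

With 2 symmetric Cournot firms, each firm's FOC gives 232 − 9q = 211, so q = 7/3, Q = 2·7/3 = 14/3, and P = 218.
Monopoly sets MR = MC: 232 − 6Q = 211 ⇒ Q = 3.5, P = 232 − 3·3.5 = 221.5.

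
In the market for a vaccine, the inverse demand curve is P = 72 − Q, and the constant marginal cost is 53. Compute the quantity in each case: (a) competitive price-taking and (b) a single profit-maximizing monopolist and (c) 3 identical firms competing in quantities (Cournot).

Perfect competition: P = MC = 53, so 72 − Q = 53 and Q = 19.
Monopoly sets MR = MC: 72 − 2Q = 53 ⇒ Q = 9.5, P = 72 − 9.5 = 62.5.
Cournot with 3 identical firms: the symmetric best-response condition is 72 − 4q = 53. Each firm produces q = 4.75, total output Q = 14.25, price P = 57.75.

Competition: Q = 19; Monopoly: Q = 9.5; Cournot: Q = 14.25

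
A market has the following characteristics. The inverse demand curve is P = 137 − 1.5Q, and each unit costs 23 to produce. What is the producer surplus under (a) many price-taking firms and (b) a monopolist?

Competition: PS = 0; Monopoly: PS = 2166

Under competition P = MC = 23, so Q = (137 − 23)/1.5 = 76.
PS = (23 − 23)·76 = 0.
The monopolist equates marginal revenue to marginal cost: 137 − 3Q = 23, so Q = 38. From demand, P = 80.
PS = (80 − 23)·38 = 2166.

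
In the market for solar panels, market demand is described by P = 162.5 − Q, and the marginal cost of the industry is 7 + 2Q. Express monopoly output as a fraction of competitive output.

Q_m/Q_c = 0.75

Monopoly sets MR = MC: 162.5 − 2Q = 7 + 2Q ⇒ Q = 38.875, P = 162.5 − 38.875 = 123.625.
Competitive equilibrium sets price equal to marginal cost: 162.5 − Q = 7 + 2Q, so Q = 311/6 and P = 332/3.
Ratio Q_m/Q_c = 38.875/(311/6) = 0.75.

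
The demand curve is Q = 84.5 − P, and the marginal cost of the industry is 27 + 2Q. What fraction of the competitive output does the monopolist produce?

Inverting demand: P = 84.5 − Q.
Monopoly sets MR = MC: 84.5 − 2Q = 27 + 2Q ⇒ Q = 14.375, P = 84.5 − 14.375 = 70.125.
Under competition P = MC: 84.5 − Q = 27 + 2Q ⇒ Q = 115/6, P = 196/3.
Ratio Q_m/Q_c = 14.375/(115/6) = 0.75.

Q_m/Q_c = 0.75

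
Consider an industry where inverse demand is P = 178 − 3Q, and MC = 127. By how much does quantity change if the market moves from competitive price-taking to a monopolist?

Quantity falls by 8.5

Under competition P = MC = 127, so Q = (178 − 127)/3 = 17.
The monopolist equates marginal revenue to marginal cost: 178 − 6Q = 127, so Q = 8.5. From demand, P = 152.5.
Change in quantity: 8.5 − 17 = −8.5.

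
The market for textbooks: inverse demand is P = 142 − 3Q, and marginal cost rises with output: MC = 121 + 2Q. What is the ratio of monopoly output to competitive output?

The monopolist equates marginal revenue to marginal cost: 142 − 6Q = 121 + 2Q, so Q = 2.625. From demand, P = 134.125.
Competitive equilibrium sets price equal to marginal cost: 142 − 3Q = 121 + 2Q, so Q = 4.2 and P = 129.4.
Ratio Q_m/Q_c = 2.625/4.2 = 0.625.

Q_m/Q_c = 0.625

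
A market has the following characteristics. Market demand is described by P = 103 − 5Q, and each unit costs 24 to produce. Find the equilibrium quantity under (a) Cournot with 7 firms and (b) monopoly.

With 7 symmetric Cournot firms, each firm's FOC gives 103 − 40q = 24, so q = 1.975, Q = 7·1.975 = 13.825, and P = 33.875.
The monopolist equates marginal revenue to marginal cost: 103 − 10Q = 24, so Q = 7.9. From demand, P = 63.5.

Cournot: Q = 13.825; Monopoly: Q = 7.9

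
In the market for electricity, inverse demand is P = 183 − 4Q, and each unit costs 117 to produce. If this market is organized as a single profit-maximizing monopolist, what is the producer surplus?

PS = 272.25

The monopolist equates marginal revenue to marginal cost: 183 − 8Q = 117, so Q = 8.25. From demand, P = 150.
PS = (150 − 117)·8.25 = 272.25.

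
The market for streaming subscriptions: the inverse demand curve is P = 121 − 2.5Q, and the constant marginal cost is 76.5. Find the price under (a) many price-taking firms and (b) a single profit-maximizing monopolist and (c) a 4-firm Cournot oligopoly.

Competitive firms price at marginal cost: P = 76.5, giving Q = 17.8.
Monopoly sets MR = MC: 121 − 5Q = 76.5 ⇒ Q = 8.9, P = 121 − 2.5·8.9 = 98.75.
Cournot with 4 identical firms: the symmetric best-response condition is 121 − 12.5q = 76.5. Each firm produces q = 3.56, total output Q = 14.24, price P = 85.4.

Competition: P = 76.5; Monopoly: P = 98.75; Cournot: P = 85.4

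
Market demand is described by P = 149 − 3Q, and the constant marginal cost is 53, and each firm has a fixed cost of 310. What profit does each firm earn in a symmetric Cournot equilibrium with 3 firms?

π_i = −118

Cournot with 3 identical firms: the symmetric best-response condition is 149 − 12q = 53. Each firm produces q = 8, total output Q = 24, price P = 77.
Each firm's profit = (77 − 53)·8 − 310 = −118.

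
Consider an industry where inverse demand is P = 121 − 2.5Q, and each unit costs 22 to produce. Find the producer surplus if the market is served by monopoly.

PS = 980.1

Monopoly sets MR = MC: 121 − 5Q = 22 ⇒ Q = 19.8, P = 121 − 2.5·19.8 = 71.5.
PS = (71.5 − 22)·19.8 = 980.1.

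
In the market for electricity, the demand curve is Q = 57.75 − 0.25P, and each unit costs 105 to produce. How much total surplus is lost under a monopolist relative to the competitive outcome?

Inverting demand: P = 231 − 4Q.
Perfect competition: P = MC = 105, so 231 − 4Q = 105 and Q = 31.5.
The monopolist equates marginal revenue to marginal cost: 231 − 8Q = 105, so Q = 15.75. From demand, P = 168.
DWL is the triangle between Q = 15.75 and Q = 31.5: ½·(31.5 − 15.75)·(168 − 105) = 496.125.

DWL = 496.125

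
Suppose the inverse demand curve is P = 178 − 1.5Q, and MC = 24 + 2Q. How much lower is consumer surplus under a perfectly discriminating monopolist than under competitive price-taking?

Consumer surplus falls by 1452

Under competition P = MC: 178 − 1.5Q = 24 + 2Q ⇒ Q = 44, P = 112.
CS = ½·(178 − 112)·44 = 1452.
A perfectly discriminating monopolist sells every unit with P(Q) ≥ MC(Q), so output equals the competitive quantity Q = 44. Each buyer pays their reservation price, so CS = 0 and the firm captures all surplus.
CS = 0.
Change in consumer surplus: 0 − 1452 = −1452.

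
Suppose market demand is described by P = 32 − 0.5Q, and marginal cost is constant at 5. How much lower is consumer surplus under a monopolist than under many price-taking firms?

CS falls by 546.75

Under competition P = MC = 5, so Q = (32 − 5)/0.5 = 54.
CS = ½·(32 − 5)·54 = 729.
A monopolist chooses Q where MR = MC. MR = 32 − Q; setting this equal to 5 gives Q = 27 and P = 18.5.
CS = ½·(32 − 18.5)·27 = 182.25.
Change in consumer surplus: 182.25 − 729 = −546.75.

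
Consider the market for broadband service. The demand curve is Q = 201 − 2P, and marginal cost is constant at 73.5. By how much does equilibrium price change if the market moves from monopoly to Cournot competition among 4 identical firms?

P falls by 8.1

Inverting demand: P = 100.5 − 0.5Q.
The monopolist equates marginal revenue to marginal cost: 100.5 − Q = 73.5, so Q = 27. From demand, P = 87.
In a 4-firm Cournot equilibrium, symmetry and the first-order condition give q = (100.5 − 73.5)/(2.5) = 10.8. So Q = 43.2 and P = 78.9.
Change in equilibrium price: 78.9 − 87 = −8.1.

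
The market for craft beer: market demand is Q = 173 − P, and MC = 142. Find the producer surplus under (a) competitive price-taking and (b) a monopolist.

Inverting demand: P = 173 − Q.
Competitive firms price at marginal cost: P = 142, giving Q = 31.
PS = (142 − 142)·31 = 0.
A monopolist chooses Q where MR = MC. MR = 173 − 2Q; setting this equal to 142 gives Q = 15.5 and P = 157.5.
PS = (157.5 − 142)·15.5 = 240.25.

Competition: PS = 0; Monopoly: PS = 240.25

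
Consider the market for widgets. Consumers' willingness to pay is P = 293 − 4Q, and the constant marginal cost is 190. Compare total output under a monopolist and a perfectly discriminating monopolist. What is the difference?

The monopolist equates marginal revenue to marginal cost: 293 − 8Q = 190, so Q = 12.875. From demand, P = 241.5.
Under first-degree price discrimination the firm charges each unit its demand price and produces up to where P = MC, i.e. Q = 25.75. Consumer surplus is zero; producer surplus equals total surplus.
Change in total output: 25.75 − 12.875 = 12.875.

Total output rises by 12.875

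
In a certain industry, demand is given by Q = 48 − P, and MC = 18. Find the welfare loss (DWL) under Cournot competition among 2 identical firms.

Inverting demand: P = 48 − Q.
Under competition P = MC = 18, so Q = (48 − 18)/1 = 30.
In a 2-firm Cournot equilibrium, symmetry and the first-order condition give q = (48 − 18)/(3) = 10. So Q = 20 and P = 28.
DWL is the triangle between Q = 20 and Q = 30: ½·(30 − 20)·(28 − 18) = 50.

DWL = 50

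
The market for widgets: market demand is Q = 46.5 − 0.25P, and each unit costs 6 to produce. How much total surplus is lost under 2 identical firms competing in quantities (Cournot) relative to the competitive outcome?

DWL = 450

Inverting demand: P = 186 − 4Q.
Perfect competition: P = MC = 6, so 186 − 4Q = 6 and Q = 45.
In a 2-firm Cournot equilibrium, symmetry and the first-order condition give q = (186 − 6)/(12) = 15. So Q = 30 and P = 66.
DWL is the triangle between Q = 30 and Q = 45: ½·(45 − 30)·(66 − 6) = 450.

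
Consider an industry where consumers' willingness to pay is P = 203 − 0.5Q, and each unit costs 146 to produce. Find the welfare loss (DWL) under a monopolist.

DWL = 812.25

Competitive firms price at marginal cost: P = 146, giving Q = 114.
A monopolist chooses Q where MR = MC. MR = 203 − Q; setting this equal to 146 gives Q = 57 and P = 174.5.
DWL is the triangle between Q = 57 and Q = 114: ½·(114 − 57)·(174.5 − 146) = 812.25.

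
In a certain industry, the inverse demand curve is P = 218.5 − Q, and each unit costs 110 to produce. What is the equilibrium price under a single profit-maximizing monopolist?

Monopoly sets MR = MC: 218.5 − 2Q = 110 ⇒ Q = 54.25, P = 218.5 − 54.25 = 164.25.

P = 164.25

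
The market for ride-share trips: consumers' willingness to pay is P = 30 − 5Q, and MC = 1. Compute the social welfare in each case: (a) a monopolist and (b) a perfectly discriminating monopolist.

Monopoly: TS = 63.075; Perfect PD: TS = 84.1

The monopolist equates marginal revenue to marginal cost: 30 − 10Q = 1, so Q = 2.9. From demand, P = 15.5.
CS = ½·(30 − 15.5)·2.9 = 21.025; PS = (15.5 − 1)·2.9 = 42.05; TS = 63.075.
Under first-degree price discrimination the firm charges each unit its demand price and produces up to where P = MC, i.e. Q = 5.8. Consumer surplus is zero; producer surplus equals total surplus.
TS = 84.1 (equal to competitive TS).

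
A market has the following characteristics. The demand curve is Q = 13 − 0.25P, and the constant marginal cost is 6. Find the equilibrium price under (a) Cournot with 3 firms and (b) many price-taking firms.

Inverting demand: P = 52 − 4Q.
In a 3-firm Cournot equilibrium, symmetry and the first-order condition give q = (52 − 6)/(16) = 2.875. So Q = 8.625 and P = 17.5.
Competitive firms price at marginal cost: P = 6, giving Q = 11.5.

Cournot: P = 17.5; Competition: P = 6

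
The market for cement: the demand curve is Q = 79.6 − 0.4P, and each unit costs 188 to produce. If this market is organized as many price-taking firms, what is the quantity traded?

Q = 4.4

Inverting demand: P = 199 − 2.5Q.
Competitive firms price at marginal cost: P = 188, giving Q = 4.4.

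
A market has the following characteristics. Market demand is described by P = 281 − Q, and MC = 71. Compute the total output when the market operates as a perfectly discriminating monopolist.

A perfectly discriminating monopolist sells every unit with P(Q) ≥ MC(Q), so output equals the competitive quantity Q = 210. Each buyer pays their reservation price, so CS = 0 and the firm captures all surplus.

Q = 210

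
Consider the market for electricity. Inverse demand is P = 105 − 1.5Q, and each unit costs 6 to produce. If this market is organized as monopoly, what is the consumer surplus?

CS = 816.75

Monopoly sets MR = MC: 105 − 3Q = 6 ⇒ Q = 33, P = 105 − 1.5·33 = 55.5.
CS = ½·(105 − 55.5)·33 = 816.75.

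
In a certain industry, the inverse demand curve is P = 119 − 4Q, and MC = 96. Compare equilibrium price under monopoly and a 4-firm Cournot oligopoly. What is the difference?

Equilibrium price falls by 6.9

Monopoly sets MR = MC: 119 − 8Q = 96 ⇒ Q = 2.875, P = 119 − 4·2.875 = 107.5.
With 4 symmetric Cournot firms, each firm's FOC gives 119 − 20q = 96, so q = 1.15, Q = 4·1.15 = 4.6, and P = 100.6.
Change in equilibrium price: 100.6 − 107.5 = −6.9.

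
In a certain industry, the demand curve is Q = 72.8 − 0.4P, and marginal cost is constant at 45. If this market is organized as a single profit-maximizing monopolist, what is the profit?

Profit = 1876.9

Inverting demand: P = 182 − 2.5Q.
A monopolist chooses Q where MR = MC. MR = 182 − 5Q; setting this equal to 45 gives Q = 27.4 and P = 113.5.
Profit = (113.5 − 45)·27.4 = 1876.9.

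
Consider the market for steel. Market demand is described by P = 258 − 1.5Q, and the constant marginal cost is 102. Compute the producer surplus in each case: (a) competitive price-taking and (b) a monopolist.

Perfect competition: P = MC = 102, so 258 − 1.5Q = 102 and Q = 104.
PS = (102 − 102)·104 = 0.
A monopolist chooses Q where MR = MC. MR = 258 − 3Q; setting this equal to 102 gives Q = 52 and P = 180.
PS = (180 − 102)·52 = 4056.

Competition: PS = 0; Monopoly: PS = 4056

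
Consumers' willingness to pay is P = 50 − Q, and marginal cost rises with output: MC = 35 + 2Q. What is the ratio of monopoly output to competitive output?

The monopolist equates marginal revenue to marginal cost: 50 − 2Q = 35 + 2Q, so Q = 3.75. From demand, P = 46.25.
Under competition P = MC: 50 − Q = 35 + 2Q ⇒ Q = 5, P = 45.
Ratio Q_m/Q_c = 3.75/5 = 0.75.

Q_m/Q_c = 0.75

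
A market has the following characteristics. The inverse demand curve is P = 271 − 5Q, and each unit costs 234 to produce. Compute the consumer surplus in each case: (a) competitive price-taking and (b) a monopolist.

Perfect competition: P = MC = 234, so 271 − 5Q = 234 and Q = 7.4.
CS = ½·(271 − 234)·7.4 = 136.9.
The monopolist equates marginal revenue to marginal cost: 271 − 10Q = 234, so Q = 3.7. From demand, P = 252.5.
CS = ½·(271 − 252.5)·3.7 = 34.225.

Competition: CS = 136.9; Monopoly: CS = 34.225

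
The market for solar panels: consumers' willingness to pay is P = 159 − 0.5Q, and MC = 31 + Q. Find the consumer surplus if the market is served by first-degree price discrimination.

CS = 0

A perfectly discriminating monopolist sells every unit with P(Q) ≥ MC(Q), so output equals the competitive quantity Q = 256/3. Each buyer pays their reservation price, so CS = 0 and the firm captures all surplus.
CS = 0.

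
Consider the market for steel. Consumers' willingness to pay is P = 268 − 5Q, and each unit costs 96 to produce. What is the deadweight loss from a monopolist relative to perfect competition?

DWL = 739.6

Competitive firms price at marginal cost: P = 96, giving Q = 34.4.
A monopolist chooses Q where MR = MC. MR = 268 − 10Q; setting this equal to 96 gives Q = 17.2 and P = 182.
DWL is the triangle between Q = 17.2 and Q = 34.4: ½·(34.4 − 17.2)·(182 − 96) = 739.6.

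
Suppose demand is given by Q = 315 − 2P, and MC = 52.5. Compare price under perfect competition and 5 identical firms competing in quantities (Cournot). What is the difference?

Inverting demand: P = 157.5 − 0.5Q.
Perfect competition: P = MC = 52.5, so 157.5 − 0.5Q = 52.5 and Q = 210.
With 5 symmetric Cournot firms, each firm's FOC gives 157.5 − 3q = 52.5, so q = 35, Q = 5·35 = 175, and P = 70.
Change in price: 70 − 52.5 = 17.5.

P rises by 17.5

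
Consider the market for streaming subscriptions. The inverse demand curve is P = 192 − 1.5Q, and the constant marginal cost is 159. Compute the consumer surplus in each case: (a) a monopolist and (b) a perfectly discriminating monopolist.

Monopoly: CS = 90.75; Perfect PD: CS = 0

Monopoly sets MR = MC: 192 − 3Q = 159 ⇒ Q = 11, P = 192 − 1.5·11 = 175.5.
CS = ½·(192 − 175.5)·11 = 90.75.
Under first-degree price discrimination the firm charges each unit its demand price and produces up to where P = MC, i.e. Q = 22. Consumer surplus is zero; producer surplus equals total surplus.
CS = 0.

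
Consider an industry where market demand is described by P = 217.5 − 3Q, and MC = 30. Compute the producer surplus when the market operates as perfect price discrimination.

A perfectly discriminating monopolist sells every unit with P(Q) ≥ MC(Q), so output equals the competitive quantity Q = 62.5. Each buyer pays their reservation price, so CS = 0 and the firm captures all surplus.
PS = ½·(217.5 − 30)·62.5 = 5859.375.

PS = 5859.375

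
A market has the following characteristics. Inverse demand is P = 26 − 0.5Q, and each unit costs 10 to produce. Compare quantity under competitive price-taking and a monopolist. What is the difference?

Quantity falls by 16

Perfect competition: P = MC = 10, so 26 − 0.5Q = 10 and Q = 32.
The monopolist equates marginal revenue to marginal cost: 26 − Q = 10, so Q = 16. From demand, P = 18.
Change in quantity: 16 − 32 = −16.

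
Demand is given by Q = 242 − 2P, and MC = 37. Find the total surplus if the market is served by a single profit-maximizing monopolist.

TS = 5292

Inverting demand: P = 121 − 0.5Q.
The monopolist equates marginal revenue to marginal cost: 121 − Q = 37, so Q = 84. From demand, P = 79.
CS = ½·(121 − 79)·84 = 1764; PS = (79 − 37)·84 = 3528; TS = 5292.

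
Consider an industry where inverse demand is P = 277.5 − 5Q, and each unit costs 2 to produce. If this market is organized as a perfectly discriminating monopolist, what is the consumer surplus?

A perfectly discriminating monopolist sells every unit with P(Q) ≥ MC(Q), so output equals the competitive quantity Q = 55.1. Each buyer pays their reservation price, so CS = 0 and the firm captures all surplus.
CS = 0.

CS = 0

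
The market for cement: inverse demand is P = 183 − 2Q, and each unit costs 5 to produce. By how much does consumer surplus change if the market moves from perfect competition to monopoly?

Perfect competition: P = MC = 5, so 183 − 2Q = 5 and Q = 89.
CS = ½·(183 − 5)·89 = 7921.
The monopolist equates marginal revenue to marginal cost: 183 − 4Q = 5, so Q = 44.5. From demand, P = 94.
CS = ½·(183 − 94)·44.5 = 1980.25.
Change in consumer surplus: 1980.25 − 7921 = −5940.75.

Consumer surplus falls by 5940.75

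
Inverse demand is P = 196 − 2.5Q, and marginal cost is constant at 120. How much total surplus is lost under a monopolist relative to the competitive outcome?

DWL = 288.8

Under competition P = MC = 120, so Q = (196 − 120)/2.5 = 30.4.
The monopolist equates marginal revenue to marginal cost: 196 − 5Q = 120, so Q = 15.2. From demand, P = 158.
DWL is the triangle between Q = 15.2 and Q = 30.4: ½·(30.4 − 15.2)·(158 − 120) = 288.8.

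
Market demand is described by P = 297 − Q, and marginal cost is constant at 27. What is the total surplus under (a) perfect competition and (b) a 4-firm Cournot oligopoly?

Competitive firms price at marginal cost: P = 27, giving Q = 270.
CS = ½·(297 − 27)·270 = 36450; PS = (27 − 27)·270 = 0; TS = 36450.
With 4 symmetric Cournot firms, each firm's FOC gives 297 − 5q = 27, so q = 54, Q = 4·54 = 216, and P = 81.
CS = ½·(297 − 81)·216 = 23328; PS = (81 − 27)·216 = 11664; TS = 34992.

Competition: TS = 36450; Cournot: TS = 34992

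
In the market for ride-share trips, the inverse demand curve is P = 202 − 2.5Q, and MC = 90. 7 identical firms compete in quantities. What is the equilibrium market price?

With 7 symmetric Cournot firms, each firm's FOC gives 202 − 20q = 90, so q = 5.6, Q = 7·5.6 = 39.2, and P = 104.

P = 104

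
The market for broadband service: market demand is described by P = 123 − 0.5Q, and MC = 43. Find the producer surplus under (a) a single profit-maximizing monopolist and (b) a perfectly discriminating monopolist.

Monopoly: PS = 3200; Perfect PD: PS = 6400

The monopolist equates marginal revenue to marginal cost: 123 − Q = 43, so Q = 80. From demand, P = 83.
PS = (83 − 43)·80 = 3200.
A perfectly discriminating monopolist sells every unit with P(Q) ≥ MC(Q), so output equals the competitive quantity Q = 160. Each buyer pays their reservation price, so CS = 0 and the firm captures all surplus.
PS = ½·(123 − 43)·160 = 6400.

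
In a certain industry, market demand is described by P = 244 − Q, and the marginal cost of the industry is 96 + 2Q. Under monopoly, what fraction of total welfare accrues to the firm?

PS/TS = 0.8

Monopoly sets MR = MC: 244 − 2Q = 96 + 2Q ⇒ Q = 37, P = 244 − 37 = 207.
CS = ½·(244 − 207)·37 = 684.5.
PS = P·Q − VC(Q) = 207·37 − (96·37 + ½·2·37²) = 2738.
Share captured = PS/TS = 2738/3422.5 = 0.8.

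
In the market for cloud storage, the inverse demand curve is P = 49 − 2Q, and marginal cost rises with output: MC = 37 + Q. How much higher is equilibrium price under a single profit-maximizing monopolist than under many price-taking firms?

Under competition P = MC: 49 − 2Q = 37 + Q ⇒ Q = 4, P = 41.
A monopolist chooses Q where MR = MC. MR = 49 − 4Q; setting this equal to 37 + Q gives Q = 2.4 and P = 44.2.
Change in equilibrium price: 44.2 − 41 = 3.2.

Equilibrium price rises by 3.2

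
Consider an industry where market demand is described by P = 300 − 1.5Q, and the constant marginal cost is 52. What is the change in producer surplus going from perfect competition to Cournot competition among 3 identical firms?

PS rises by 7688

Competitive firms price at marginal cost: P = 52, giving Q = 496/3.
PS = (52 − 52)·496/3 = 0.
In a 3-firm Cournot equilibrium, symmetry and the first-order condition give q = (300 − 52)/(6) = 124/3. So Q = 124 and P = 114.
PS = (114 − 52)·124 = 7688.
Change in producer surplus: 7688 − 0 = 7688.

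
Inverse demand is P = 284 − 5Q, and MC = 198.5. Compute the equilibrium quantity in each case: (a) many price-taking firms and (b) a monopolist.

Competition: Q = 17.1; Monopoly: Q = 8.55

Under competition P = MC = 198.5, so Q = (284 − 198.5)/5 = 17.1.
Monopoly sets MR = MC: 284 − 10Q = 198.5 ⇒ Q = 8.55, P = 284 − 5·8.55 = 241.25.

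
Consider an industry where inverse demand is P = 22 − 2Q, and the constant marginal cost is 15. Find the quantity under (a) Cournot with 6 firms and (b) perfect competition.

Cournot: Q = 3; Competition: Q = 3.5

In a 6-firm Cournot equilibrium, symmetry and the first-order condition give q = (22 − 15)/(14) = 0.5. So Q = 3 and P = 16.
Under competition P = MC = 15, so Q = (22 − 15)/2 = 3.5.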